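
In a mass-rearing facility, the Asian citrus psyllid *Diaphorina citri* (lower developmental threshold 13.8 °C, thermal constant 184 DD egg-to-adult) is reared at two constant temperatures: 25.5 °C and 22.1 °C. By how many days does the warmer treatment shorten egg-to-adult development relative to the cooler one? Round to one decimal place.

At 25.5 °C: 184 / (25.5 − 13.8) = 184 / 11.7 = 15.726 d.
At 22.1 °C: 184 / (22.1 − 13.8) = 184 / 8.3 = 22.169 d.
Difference = |15.726 − 22.169| = 6.442 ≈ 6.4 days.

6.4 days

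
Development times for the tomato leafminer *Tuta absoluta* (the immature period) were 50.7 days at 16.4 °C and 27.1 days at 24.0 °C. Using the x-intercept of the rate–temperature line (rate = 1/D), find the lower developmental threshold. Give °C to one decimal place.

Under the model K = D·(T − T_b), so D₁·(T₁ − T_b) = D₂·(T₂ − T_b).
50.7·(16.4 − T_b) = 27.1·(24.0 − T_b)
T_b = (50.7·16.4 − 27.1·24.0) / (50.7 − 27.1) = 181.08 / 23.6 = 7.673 °C ≈ 7.7 °C.

7.7 °C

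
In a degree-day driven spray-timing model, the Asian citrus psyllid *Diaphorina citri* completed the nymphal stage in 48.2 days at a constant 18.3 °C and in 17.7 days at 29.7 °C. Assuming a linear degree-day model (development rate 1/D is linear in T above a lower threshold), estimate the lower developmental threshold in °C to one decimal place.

Linear rate model ⇒ the product D·(T − T_b) is constant across temperatures.
48.2·(18.3 − T_b) = 17.7·(29.7 − T_b)
T_b = (48.2·18.3 − 17.7·29.7) / (48.2 − 17.7) = 356.37 / 30.5 = 11.684 °C ≈ 11.7 °C.

11.7 °C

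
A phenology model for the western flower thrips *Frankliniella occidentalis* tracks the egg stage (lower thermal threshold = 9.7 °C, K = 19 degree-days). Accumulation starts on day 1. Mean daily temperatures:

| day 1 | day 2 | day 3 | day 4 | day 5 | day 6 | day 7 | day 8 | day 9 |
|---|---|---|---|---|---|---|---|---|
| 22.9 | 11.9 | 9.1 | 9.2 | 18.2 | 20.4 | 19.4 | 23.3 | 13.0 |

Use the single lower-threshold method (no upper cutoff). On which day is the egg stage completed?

Daily DD above 9.7 °C: 13.2, 2.2, 0.0, 0.0, 8.5, 10.7, 9.7, 13.6, 3.3.
Cumulative: 13.2, 15.4, 15.4, 15.4, 23.9, 34.6, 44.3, 57.9, 61.2.
The total first reaches 19 DD on day 5.

day 5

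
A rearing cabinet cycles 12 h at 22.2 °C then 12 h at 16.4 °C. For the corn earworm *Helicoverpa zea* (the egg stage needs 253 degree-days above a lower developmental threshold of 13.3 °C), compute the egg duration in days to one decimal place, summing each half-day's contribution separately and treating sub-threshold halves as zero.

42.2 days

Day half: max(0, 22.2 − 13.3) × 0.5 = 8.9 × 0.5 = 4.45 DD.
Night half: max(0, 16.4 − 13.3) × 0.5 = 3.1 × 0.5 = 1.55 DD.
Per 24 h: 6.00 DD/day.
Duration = 253 / 6.00 = 42.167 ≈ 42.2 days.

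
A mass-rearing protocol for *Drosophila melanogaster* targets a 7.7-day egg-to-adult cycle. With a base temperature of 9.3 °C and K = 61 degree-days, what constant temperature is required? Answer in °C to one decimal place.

Required daily accumulation = 61 / 7.7 = 7.922 DD/day.
T = T_base + 7.922 = 9.3 + 7.922 = 17.222 ≈ 17.2 °C.

17.2 °C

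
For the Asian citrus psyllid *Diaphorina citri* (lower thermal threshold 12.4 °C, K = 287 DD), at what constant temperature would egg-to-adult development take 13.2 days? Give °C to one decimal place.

34.1 °C

Required daily accumulation = 287 / 13.2 = 21.742 DD/day.
T = T_base + 21.742 = 12.4 + 21.742 = 34.142 ≈ 34.1 °C.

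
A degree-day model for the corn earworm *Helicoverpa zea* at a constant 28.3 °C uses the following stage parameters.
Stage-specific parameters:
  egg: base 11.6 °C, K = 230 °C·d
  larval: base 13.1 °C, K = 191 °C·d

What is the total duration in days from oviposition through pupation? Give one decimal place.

26.3 days

egg: 230 / (28.3 − 11.6) = 230 / 16.7 = 13.772 d.
larval: 191 / (28.3 − 13.1) = 191 / 15.2 = 12.566 d.
Sum = 26.338 ≈ 26.3 days.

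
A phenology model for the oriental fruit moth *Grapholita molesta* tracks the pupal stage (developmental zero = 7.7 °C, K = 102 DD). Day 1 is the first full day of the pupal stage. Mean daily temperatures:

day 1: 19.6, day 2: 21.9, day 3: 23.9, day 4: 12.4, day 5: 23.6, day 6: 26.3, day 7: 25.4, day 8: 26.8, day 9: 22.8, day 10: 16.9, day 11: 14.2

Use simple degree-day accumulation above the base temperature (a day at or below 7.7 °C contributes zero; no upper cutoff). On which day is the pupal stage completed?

Daily DD above 7.7 °C: 11.9, 14.2, 16.2, 4.7, 15.9, 18.6, 17.7, 19.1, 15.1, 9.2, 6.5.
Cumulative: 11.9, 26.1, 42.3, 47.0, 62.9, 81.5, 99.2, 118.3, 133.4, 142.6, 149.1.
The total first reaches 102 DD on day 8.

day 8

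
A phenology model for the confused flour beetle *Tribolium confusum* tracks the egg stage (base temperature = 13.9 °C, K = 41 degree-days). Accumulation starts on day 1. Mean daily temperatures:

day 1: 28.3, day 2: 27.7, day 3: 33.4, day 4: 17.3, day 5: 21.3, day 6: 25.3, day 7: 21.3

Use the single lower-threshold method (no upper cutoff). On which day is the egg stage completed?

day 3

Daily DD above 13.9 °C: 14.4, 13.8, 19.5, 3.4, 7.4, 11.4, 7.4.
Cumulative: 14.4, 28.2, 47.7, 51.1, 58.5, 69.9, 77.3.
The total first reaches 41 DD on day 3.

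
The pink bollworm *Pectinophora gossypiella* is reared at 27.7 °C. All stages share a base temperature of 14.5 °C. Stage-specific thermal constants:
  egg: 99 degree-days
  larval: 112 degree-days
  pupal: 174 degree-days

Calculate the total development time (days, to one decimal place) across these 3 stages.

Daily accumulation at 27.7 °C = 27.7 − 14.5 = 13.2 DD/day.
Total K = 99 + 112 + 174 = 385 DD.
Total duration = 385 / 13.2 = 29.167 ≈ 29.2 days.

29.2 days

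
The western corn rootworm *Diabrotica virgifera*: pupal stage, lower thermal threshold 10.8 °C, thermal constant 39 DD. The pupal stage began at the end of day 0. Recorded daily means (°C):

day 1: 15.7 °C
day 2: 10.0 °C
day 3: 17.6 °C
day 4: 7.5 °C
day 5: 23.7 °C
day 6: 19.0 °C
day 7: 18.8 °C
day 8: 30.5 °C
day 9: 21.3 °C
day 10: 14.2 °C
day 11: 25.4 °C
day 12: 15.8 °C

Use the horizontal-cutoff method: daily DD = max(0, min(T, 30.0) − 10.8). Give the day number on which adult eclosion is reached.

Daily DD above 10.8 °C (capped at 19.2): 4.9, 0.0, 6.8, 0.0, 12.9, 8.2, 8.0, 19.2, 10.5, 3.4, 14.6, 5.0.
Cumulative: 4.9, 4.9, 11.7, 11.7, 24.6, 32.8, 40.8, 60.0, 70.5, 73.9, 88.5, 93.5.
The total first reaches 39 DD on day 7.

day 7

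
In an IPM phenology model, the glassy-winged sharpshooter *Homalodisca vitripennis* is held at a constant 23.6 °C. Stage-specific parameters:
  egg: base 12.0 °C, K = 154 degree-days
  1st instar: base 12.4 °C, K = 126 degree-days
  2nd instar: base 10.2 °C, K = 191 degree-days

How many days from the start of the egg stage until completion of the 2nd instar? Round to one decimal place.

38.8 days

egg: 154 / (23.6 − 12.0) = 154 / 11.6 = 13.276 d.
1st instar: 126 / (23.6 − 12.4) = 126 / 11.2 = 11.250 d.
2nd instar: 191 / (23.6 − 10.2) = 191 / 13.4 = 14.254 d.
Sum = 38.780 ≈ 38.8 days.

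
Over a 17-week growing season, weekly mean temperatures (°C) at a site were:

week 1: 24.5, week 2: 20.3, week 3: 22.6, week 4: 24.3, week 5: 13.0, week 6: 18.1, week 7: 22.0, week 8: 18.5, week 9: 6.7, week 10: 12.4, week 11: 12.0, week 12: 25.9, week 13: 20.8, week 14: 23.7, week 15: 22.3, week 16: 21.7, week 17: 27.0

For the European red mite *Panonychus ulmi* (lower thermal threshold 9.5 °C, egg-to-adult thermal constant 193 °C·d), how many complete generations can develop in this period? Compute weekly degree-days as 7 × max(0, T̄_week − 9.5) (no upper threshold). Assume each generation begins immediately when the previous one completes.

6 generations

Weekly DD (7 × max(0, T̄ − 9.5)): 105.0, 75.6, 91.7, 103.6, 24.5, 60.2, 87.5, 63.0, 0.0, 20.3, 17.5, 114.8, 79.1, 99.4, 89.6, 85.4, 122.5.
Season total = 1239.7 DD.
Complete generations = ⌊1239.7 / 193⌋ = 6.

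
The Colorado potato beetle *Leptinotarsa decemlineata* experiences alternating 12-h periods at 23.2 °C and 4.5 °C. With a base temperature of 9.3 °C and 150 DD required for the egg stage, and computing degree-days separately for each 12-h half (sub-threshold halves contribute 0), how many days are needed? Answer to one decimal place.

21.6 days

Day half: max(0, 23.2 − 9.3) × 0.5 = 13.9 × 0.5 = 6.95 DD.
Night half: max(0, 4.5 − 9.3) × 0.5 = 0.0 × 0.5 = 0.00 DD.
Per 24 h: 6.95 DD/day.
Duration = 150 / 6.95 = 21.583 ≈ 21.6 days.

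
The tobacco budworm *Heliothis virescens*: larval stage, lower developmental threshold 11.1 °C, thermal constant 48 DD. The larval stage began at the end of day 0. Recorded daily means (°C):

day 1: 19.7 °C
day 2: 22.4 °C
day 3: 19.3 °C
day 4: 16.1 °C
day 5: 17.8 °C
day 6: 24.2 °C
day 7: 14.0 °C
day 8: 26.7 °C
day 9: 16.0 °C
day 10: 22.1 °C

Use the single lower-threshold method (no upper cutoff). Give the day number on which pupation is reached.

Daily DD above 11.1 °C: 8.6, 11.3, 8.2, 5.0, 6.7, 13.1, 2.9, 15.6, 4.9, 11.0.
Cumulative: 8.6, 19.9, 28.1, 33.1, 39.8, 52.9, 55.8, 71.4, 76.3, 87.3.
The total first reaches 48 DD on day 6.

day 6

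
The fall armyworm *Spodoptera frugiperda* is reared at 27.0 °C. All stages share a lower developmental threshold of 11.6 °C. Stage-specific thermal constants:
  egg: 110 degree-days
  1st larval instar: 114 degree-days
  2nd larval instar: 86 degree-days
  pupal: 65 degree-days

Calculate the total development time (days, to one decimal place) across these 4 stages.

Daily accumulation at 27.0 °C = 27.0 − 11.6 = 15.4 DD/day.
Total K = 110 + 114 + 86 + 65 = 375 DD.
Total duration = 375 / 15.4 = 24.351 ≈ 24.4 days.

24.4 days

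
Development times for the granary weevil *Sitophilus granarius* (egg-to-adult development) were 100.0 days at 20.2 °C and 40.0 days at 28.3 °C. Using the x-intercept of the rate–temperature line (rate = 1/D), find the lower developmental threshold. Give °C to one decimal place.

14.8 °C

Linear rate model ⇒ the product D·(T − T_b) is constant across temperatures.
100.0·(20.2 − T_b) = 40.0·(28.3 − T_b)
T_b = (100.0·20.2 − 40.0·28.3) / (100.0 − 40.0) = 888.00 / 60.0 = 14.800 °C ≈ 14.8 °C.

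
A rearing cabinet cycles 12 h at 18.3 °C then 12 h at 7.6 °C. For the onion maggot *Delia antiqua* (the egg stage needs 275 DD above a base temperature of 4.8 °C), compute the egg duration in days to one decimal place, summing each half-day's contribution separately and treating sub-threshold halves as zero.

Day half: max(0, 18.3 − 4.8) × 0.5 = 13.5 × 0.5 = 6.75 DD.
Night half: max(0, 7.6 − 4.8) × 0.5 = 2.8 × 0.5 = 1.40 DD.
Per 24 h: 8.15 DD/day.
Duration = 275 / 8.15 = 33.742 ≈ 33.7 days.

33.7 days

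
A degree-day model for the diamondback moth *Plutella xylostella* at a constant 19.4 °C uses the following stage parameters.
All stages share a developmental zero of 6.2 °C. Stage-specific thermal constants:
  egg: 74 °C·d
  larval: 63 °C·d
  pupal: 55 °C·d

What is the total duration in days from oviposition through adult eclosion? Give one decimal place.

Daily accumulation at 19.4 °C = 19.4 − 6.2 = 13.2 DD/day.
Total K = 74 + 63 + 55 = 192 DD.
Total duration = 192 / 13.2 = 14.545 ≈ 14.5 days.

14.5 days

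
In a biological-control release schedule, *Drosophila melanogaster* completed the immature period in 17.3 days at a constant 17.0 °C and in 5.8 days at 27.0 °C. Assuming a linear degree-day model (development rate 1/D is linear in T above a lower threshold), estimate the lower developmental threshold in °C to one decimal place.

Linear rate model ⇒ the product D·(T − T_b) is constant across temperatures.
17.3·(17.0 − T_b) = 5.8·(27.0 − T_b)
T_b = (17.3·17.0 − 5.8·27.0) / (17.3 − 5.8) = 137.50 / 11.5 = 11.957 °C ≈ 12.0 °C.

12.0 °C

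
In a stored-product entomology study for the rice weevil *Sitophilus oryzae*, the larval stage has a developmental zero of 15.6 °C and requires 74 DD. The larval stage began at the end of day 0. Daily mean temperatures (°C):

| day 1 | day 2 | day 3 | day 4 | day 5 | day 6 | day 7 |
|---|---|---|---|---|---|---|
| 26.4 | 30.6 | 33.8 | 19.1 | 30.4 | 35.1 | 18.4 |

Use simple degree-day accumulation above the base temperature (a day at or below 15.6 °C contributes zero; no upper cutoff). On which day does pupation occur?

day 6

Daily DD above 15.6 °C: 10.8, 15.0, 18.2, 3.5, 14.8, 19.5, 2.8.
Cumulative: 10.8, 25.8, 44.0, 47.5, 62.3, 81.8, 84.6.
The total first reaches 74 DD on day 6.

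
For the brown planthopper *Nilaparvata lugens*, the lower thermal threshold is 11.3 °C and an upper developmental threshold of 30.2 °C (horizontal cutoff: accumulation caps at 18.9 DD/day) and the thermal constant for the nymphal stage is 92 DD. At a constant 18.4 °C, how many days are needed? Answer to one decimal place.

Daily accumulation = 18.4 − 11.3 = 7.1 DD/day.
Duration = 92 / 7.1 = 12.958 ≈ 13.0 days.

13.0 days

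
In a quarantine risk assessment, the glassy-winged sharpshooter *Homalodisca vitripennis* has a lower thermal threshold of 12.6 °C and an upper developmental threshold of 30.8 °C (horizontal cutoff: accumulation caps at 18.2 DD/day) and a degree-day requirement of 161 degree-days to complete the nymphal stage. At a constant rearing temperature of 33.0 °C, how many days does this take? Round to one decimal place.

Temperature 33.0 °C exceeds the upper threshold, so daily accumulation caps at 30.8 − 12.6 = 18.2 DD/day.
Duration = 161 / 18.2 = 8.846 ≈ 8.8 days.

8.8 days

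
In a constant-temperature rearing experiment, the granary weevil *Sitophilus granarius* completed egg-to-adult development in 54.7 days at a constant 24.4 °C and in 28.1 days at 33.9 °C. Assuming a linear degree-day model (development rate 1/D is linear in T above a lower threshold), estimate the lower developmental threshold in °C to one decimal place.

Equal thermal constants: D₁(T₁ − T_b) = D₂(T₂ − T_b).
54.7·(24.4 − T_b) = 28.1·(33.9 − T_b)
T_b = (54.7·24.4 − 28.1·33.9) / (54.7 − 28.1) = 382.09 / 26.6 = 14.364 °C ≈ 14.4 °C.

14.4 °C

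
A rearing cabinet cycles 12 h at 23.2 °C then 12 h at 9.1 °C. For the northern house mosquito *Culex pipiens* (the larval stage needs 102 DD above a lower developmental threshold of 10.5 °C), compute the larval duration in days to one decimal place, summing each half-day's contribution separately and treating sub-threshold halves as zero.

Day half: max(0, 23.2 − 10.5) × 0.5 = 12.7 × 0.5 = 6.35 DD.
Night half: max(0, 9.1 − 10.5) × 0.5 = 0.0 × 0.5 = 0.00 DD.
Per 24 h: 6.35 DD/day.
Duration = 102 / 6.35 = 16.063 ≈ 16.1 days.

16.1 days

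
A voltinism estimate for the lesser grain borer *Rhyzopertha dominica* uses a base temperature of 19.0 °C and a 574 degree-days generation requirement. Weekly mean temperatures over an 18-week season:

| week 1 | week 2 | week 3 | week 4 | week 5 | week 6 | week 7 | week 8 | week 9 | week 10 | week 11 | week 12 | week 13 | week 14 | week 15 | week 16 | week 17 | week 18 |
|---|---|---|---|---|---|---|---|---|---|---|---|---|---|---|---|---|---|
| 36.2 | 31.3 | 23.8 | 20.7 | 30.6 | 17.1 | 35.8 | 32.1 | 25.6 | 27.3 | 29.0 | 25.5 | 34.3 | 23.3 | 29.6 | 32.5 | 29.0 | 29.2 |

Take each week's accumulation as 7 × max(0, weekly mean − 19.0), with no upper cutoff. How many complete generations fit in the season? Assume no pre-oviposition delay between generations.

Weekly DD (7 × max(0, T̄ − 19.0)): 120.4, 86.1, 33.6, 11.9, 81.2, 0.0, 117.6, 91.7, 46.2, 58.1, 70.0, 45.5, 107.1, 30.1, 74.2, 94.5, 70.0, 71.4.
Season total = 1209.6 DD.
Complete generations = ⌊1209.6 / 574⌋ = 2.

2 generations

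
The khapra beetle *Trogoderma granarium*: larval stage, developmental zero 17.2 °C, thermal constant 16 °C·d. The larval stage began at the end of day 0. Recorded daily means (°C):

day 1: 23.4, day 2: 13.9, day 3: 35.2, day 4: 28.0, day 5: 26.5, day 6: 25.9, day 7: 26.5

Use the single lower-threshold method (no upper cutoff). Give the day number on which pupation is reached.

Daily DD above 17.2 °C: 6.2, 0.0, 18.0, 10.8, 9.3, 8.7, 9.3.
Cumulative: 6.2, 6.2, 24.2, 35.0, 44.3, 53.0, 62.3.
The total first reaches 16 DD on day 3.

day 3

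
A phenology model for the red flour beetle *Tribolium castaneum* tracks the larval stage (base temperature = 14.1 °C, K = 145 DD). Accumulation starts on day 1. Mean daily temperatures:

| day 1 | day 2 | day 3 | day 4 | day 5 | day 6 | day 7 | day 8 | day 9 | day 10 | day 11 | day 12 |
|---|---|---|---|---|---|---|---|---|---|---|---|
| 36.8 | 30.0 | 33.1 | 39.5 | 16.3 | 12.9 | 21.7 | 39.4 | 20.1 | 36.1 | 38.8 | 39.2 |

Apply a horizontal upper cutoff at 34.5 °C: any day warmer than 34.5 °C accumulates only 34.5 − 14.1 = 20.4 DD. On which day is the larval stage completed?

day 11

Daily DD above 14.1 °C (capped at 20.4): 20.4, 15.9, 19.0, 20.4, 2.2, 0.0, 7.6, 20.4, 6.0, 20.4, 20.4, 20.4.
Cumulative: 20.4, 36.3, 55.3, 75.7, 77.9, 77.9, 85.5, 105.9, 111.9, 132.3, 152.7, 173.1.
The total first reaches 145 DD on day 11.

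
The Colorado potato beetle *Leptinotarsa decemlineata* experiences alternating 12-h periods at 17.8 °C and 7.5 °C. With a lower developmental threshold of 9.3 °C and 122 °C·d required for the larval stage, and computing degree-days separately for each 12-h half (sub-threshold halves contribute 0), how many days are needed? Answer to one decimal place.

Day half: max(0, 17.8 − 9.3) × 0.5 = 8.5 × 0.5 = 4.25 DD.
Night half: max(0, 7.5 − 9.3) × 0.5 = 0.0 × 0.5 = 0.00 DD.
Per 24 h: 4.25 DD/day.
Duration = 122 / 4.25 = 28.706 ≈ 28.7 days.

28.7 days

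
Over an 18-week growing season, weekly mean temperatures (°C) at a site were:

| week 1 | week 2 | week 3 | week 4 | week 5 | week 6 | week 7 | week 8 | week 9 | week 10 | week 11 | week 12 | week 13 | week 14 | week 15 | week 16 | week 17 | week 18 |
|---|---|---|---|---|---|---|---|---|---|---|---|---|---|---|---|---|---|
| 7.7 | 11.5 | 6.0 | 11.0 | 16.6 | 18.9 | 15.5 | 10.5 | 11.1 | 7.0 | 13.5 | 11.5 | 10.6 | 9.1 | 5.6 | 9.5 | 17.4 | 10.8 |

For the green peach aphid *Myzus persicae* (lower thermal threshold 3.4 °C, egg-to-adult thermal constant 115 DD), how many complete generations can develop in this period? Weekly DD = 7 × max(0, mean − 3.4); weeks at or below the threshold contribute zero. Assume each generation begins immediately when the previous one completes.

Weekly DD (7 × max(0, T̄ − 3.4)): 30.1, 56.7, 18.2, 53.2, 92.4, 108.5, 84.7, 49.7, 53.9, 25.2, 70.7, 56.7, 50.4, 39.9, 15.4, 42.7, 98.0, 51.8.
Season total = 998.2 DD.
Complete generations = ⌊998.2 / 115⌋ = 8.

8 generations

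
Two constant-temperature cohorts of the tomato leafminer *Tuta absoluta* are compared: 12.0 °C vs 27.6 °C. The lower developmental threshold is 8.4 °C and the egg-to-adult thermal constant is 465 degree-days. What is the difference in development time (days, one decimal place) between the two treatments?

At 12.0 °C: 465 / (12.0 − 8.4) = 465 / 3.6 = 129.167 d.
At 27.6 °C: 465 / (27.6 − 8.4) = 465 / 19.2 = 24.219 d.
Difference = |129.167 − 24.219| = 104.948 ≈ 104.9 days.

104.9 days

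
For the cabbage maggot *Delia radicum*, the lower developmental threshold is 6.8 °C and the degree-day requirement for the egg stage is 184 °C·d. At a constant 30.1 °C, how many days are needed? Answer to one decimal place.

7.9 days

Daily accumulation = 30.1 − 6.8 = 23.3 DD/day.
Duration = 184 / 23.3 = 7.897 ≈ 7.9 days.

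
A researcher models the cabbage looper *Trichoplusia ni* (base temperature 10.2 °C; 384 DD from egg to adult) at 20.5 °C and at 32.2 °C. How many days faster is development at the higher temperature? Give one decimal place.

19.8 days

At 20.5 °C: 384 / (20.5 − 10.2) = 384 / 10.3 = 37.282 d.
At 32.2 °C: 384 / (32.2 − 10.2) = 384 / 22.0 = 17.455 d.
Difference = |37.282 − 17.455| = 19.827 ≈ 19.8 days.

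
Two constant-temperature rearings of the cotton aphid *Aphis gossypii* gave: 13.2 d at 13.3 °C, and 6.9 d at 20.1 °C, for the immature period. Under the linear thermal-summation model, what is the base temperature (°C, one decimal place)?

5.9 °C

Under the model K = D·(T − T_b), so D₁·(T₁ − T_b) = D₂·(T₂ − T_b).
13.2·(13.3 − T_b) = 6.9·(20.1 − T_b)
T_b = (13.2·13.3 − 6.9·20.1) / (13.2 − 6.9) = 36.87 / 6.3 = 5.852 °C ≈ 5.9 °C.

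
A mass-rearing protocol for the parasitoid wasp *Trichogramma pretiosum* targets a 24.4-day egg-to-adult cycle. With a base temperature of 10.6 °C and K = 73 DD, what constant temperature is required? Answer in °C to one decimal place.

13.6 °C

Required daily accumulation = 73 / 24.4 = 2.992 DD/day.
T = T_base + 2.992 = 10.6 + 2.992 = 13.592 ≈ 13.6 °C.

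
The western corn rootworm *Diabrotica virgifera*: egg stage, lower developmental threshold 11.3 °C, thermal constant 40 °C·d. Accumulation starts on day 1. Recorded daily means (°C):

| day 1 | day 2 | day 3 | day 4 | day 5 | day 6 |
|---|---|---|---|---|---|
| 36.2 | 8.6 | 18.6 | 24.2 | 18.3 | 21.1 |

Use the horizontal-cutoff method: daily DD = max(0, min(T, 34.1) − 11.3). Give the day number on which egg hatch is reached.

Daily DD above 11.3 °C (capped at 22.8): 22.8, 0.0, 7.3, 12.9, 7.0, 9.8.
Cumulative: 22.8, 22.8, 30.1, 43.0, 50.0, 59.8.
The total first reaches 40 DD on day 4.

day 4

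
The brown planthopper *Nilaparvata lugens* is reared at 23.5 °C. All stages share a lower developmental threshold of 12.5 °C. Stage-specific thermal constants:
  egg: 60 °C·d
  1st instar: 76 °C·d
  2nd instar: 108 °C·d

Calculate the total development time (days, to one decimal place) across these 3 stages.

Daily accumulation at 23.5 °C = 23.5 − 12.5 = 11.0 DD/day.
Total K = 60 + 76 + 108 = 244 DD.
Total duration = 244 / 11.0 = 22.182 ≈ 22.2 days.

22.2 days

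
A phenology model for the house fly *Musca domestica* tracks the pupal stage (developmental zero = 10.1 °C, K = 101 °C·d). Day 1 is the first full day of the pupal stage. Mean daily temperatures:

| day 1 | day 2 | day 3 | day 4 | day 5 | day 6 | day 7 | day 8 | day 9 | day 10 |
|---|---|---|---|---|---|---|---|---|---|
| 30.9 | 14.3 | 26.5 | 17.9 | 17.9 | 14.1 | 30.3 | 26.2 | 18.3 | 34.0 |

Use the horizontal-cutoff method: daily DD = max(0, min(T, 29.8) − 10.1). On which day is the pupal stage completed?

Daily DD above 10.1 °C (capped at 19.7): 19.7, 4.2, 16.4, 7.8, 7.8, 4.0, 19.7, 16.1, 8.2, 19.7.
Cumulative: 19.7, 23.9, 40.3, 48.1, 55.9, 59.9, 79.6, 95.7, 103.9, 123.6.
The total first reaches 101 DD on day 9.

day 9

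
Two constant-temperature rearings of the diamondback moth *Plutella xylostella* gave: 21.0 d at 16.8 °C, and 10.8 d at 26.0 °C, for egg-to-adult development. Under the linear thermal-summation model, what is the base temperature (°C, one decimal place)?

Linear rate model ⇒ the product D·(T − T_b) is constant across temperatures.
21.0·(16.8 − T_b) = 10.8·(26.0 − T_b)
T_b = (21.0·16.8 − 10.8·26.0) / (21.0 − 10.8) = 72.00 / 10.2 = 7.059 °C ≈ 7.1 °C.

7.1 °C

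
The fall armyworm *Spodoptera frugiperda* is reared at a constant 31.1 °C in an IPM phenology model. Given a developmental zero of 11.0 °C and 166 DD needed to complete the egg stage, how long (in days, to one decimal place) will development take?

Daily accumulation = 31.1 − 11.0 = 20.1 DD/day.
Duration = 166 / 20.1 = 8.259 ≈ 8.3 days.

8.3 days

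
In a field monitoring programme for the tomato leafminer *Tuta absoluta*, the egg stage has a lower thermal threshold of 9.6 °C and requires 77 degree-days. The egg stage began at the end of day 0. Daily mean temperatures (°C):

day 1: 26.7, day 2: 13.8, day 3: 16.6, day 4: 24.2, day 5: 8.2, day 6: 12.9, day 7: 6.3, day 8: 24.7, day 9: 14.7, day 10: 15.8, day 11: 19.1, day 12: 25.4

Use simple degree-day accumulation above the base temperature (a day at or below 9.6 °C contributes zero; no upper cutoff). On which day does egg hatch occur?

day 11

Daily DD above 9.6 °C: 17.1, 4.2, 7.0, 14.6, 0.0, 3.3, 0.0, 15.1, 5.1, 6.2, 9.5, 15.8.
Cumulative: 17.1, 21.3, 28.3, 42.9, 42.9, 46.2, 46.2, 61.3, 66.4, 72.6, 82.1, 97.9.
The total first reaches 77 DD on day 11.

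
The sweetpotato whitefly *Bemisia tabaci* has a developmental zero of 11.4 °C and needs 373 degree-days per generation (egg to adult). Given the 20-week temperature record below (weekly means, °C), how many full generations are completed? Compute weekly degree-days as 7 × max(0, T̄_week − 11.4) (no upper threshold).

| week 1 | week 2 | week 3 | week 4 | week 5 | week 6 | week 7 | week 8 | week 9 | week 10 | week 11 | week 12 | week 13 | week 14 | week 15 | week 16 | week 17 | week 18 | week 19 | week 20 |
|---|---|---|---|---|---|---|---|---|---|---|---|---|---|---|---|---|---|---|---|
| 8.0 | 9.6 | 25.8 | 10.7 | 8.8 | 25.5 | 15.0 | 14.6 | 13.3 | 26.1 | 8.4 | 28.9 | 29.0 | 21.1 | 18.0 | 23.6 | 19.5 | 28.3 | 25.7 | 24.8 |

Weekly DD (7 × max(0, T̄ − 11.4)): 0.0, 0.0, 100.8, 0.0, 0.0, 98.7, 25.2, 22.4, 13.3, 102.9, 0.0, 122.5, 123.2, 67.9, 46.2, 85.4, 56.7, 118.3, 100.1, 93.8.
Season total = 1177.4 DD.
Complete generations = ⌊1177.4 / 373⌋ = 3.

3 generations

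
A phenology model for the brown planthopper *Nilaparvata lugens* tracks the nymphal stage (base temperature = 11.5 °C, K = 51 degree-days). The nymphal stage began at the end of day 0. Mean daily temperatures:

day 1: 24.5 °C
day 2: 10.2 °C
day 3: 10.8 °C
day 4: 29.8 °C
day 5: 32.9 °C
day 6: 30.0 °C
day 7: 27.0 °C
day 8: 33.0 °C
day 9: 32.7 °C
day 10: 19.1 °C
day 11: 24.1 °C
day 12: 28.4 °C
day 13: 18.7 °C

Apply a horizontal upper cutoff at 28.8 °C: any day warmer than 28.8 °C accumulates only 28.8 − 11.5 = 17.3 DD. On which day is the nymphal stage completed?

Daily DD above 11.5 °C (capped at 17.3): 13.0, 0.0, 0.0, 17.3, 17.3, 17.3, 15.5, 17.3, 17.3, 7.6, 12.6, 16.9, 7.2.
Cumulative: 13.0, 13.0, 13.0, 30.3, 47.6, 64.9, 80.4, 97.7, 115.0, 122.6, 135.2, 152.1, 159.3.
The total first reaches 51 DD on day 6.

day 6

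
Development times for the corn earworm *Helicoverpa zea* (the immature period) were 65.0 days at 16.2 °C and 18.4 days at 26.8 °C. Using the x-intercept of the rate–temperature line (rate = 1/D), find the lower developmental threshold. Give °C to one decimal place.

12.0 °C

Equal thermal constants: D₁(T₁ − T_b) = D₂(T₂ − T_b).
65.0·(16.2 − T_b) = 18.4·(26.8 − T_b)
T_b = (65.0·16.2 − 18.4·26.8) / (65.0 − 18.4) = 559.88 / 46.6 = 12.015 °C ≈ 12.0 °C.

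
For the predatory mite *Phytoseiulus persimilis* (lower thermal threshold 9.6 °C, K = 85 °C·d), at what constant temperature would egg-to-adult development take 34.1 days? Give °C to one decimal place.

Required daily accumulation = 85 / 34.1 = 2.493 DD/day.
T = T_base + 2.493 = 9.6 + 2.493 = 12.093 ≈ 12.1 °C.

12.1 °C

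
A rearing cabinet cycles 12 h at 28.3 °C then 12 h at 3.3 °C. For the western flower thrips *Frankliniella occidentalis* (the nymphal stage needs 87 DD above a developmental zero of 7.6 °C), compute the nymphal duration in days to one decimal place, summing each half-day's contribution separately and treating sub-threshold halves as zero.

Day half: max(0, 28.3 − 7.6) × 0.5 = 20.7 × 0.5 = 10.35 DD.
Night half: max(0, 3.3 − 7.6) × 0.5 = 0.0 × 0.5 = 0.00 DD.
Per 24 h: 10.35 DD/day.
Duration = 87 / 10.35 = 8.406 ≈ 8.4 days.

8.4 days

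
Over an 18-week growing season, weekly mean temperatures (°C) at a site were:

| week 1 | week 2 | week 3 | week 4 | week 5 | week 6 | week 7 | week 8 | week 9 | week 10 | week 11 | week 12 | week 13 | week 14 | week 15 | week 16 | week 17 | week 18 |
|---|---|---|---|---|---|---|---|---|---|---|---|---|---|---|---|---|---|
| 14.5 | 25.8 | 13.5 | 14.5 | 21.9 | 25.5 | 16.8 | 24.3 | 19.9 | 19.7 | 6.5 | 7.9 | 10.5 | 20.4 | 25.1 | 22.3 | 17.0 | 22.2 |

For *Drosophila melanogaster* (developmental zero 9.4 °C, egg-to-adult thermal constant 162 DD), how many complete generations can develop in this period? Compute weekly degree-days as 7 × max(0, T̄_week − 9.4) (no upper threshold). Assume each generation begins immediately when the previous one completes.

7 generations

Weekly DD (7 × max(0, T̄ − 9.4)): 35.7, 114.8, 28.7, 35.7, 87.5, 112.7, 51.8, 104.3, 73.5, 72.1, 0.0, 0.0, 7.7, 77.0, 109.9, 90.3, 53.2, 89.6.
Season total = 1144.5 DD.
Complete generations = ⌊1144.5 / 162⌋ = 7.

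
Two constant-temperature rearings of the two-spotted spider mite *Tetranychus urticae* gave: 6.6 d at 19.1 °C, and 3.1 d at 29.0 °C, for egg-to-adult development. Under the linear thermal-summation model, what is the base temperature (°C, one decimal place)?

10.3 °C

Equal thermal constants: D₁(T₁ − T_b) = D₂(T₂ − T_b).
6.6·(19.1 − T_b) = 3.1·(29.0 − T_b)
T_b = (6.6·19.1 − 3.1·29.0) / (6.6 − 3.1) = 36.16 / 3.5 = 10.331 °C ≈ 10.3 °C.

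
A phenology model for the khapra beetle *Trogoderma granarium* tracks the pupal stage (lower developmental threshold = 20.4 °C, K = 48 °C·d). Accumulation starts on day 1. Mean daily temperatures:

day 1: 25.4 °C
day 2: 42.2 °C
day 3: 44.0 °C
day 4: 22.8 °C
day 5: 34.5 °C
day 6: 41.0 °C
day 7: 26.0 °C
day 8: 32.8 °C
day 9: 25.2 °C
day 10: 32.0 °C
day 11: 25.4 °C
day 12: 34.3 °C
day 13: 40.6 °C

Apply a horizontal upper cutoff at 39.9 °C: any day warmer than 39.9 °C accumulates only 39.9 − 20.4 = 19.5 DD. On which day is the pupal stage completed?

day 5

Daily DD above 20.4 °C (capped at 19.5): 5.0, 19.5, 19.5, 2.4, 14.1, 19.5, 5.6, 12.4, 4.8, 11.6, 5.0, 13.9, 19.5.
Cumulative: 5.0, 24.5, 44.0, 46.4, 60.5, 80.0, 85.6, 98.0, 102.8, 114.4, 119.4, 133.3, 152.8.
The total first reaches 48 DD on day 5.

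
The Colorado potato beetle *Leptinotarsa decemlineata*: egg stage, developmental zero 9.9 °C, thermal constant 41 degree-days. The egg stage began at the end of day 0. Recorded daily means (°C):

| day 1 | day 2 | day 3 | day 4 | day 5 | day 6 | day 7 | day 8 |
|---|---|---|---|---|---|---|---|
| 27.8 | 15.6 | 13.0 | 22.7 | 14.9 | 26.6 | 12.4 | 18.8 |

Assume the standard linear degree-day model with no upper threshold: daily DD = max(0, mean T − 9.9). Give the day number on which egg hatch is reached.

day 5

Daily DD above 9.9 °C: 17.9, 5.7, 3.1, 12.8, 5.0, 16.7, 2.5, 8.9.
Cumulative: 17.9, 23.6, 26.7, 39.5, 44.5, 61.2, 63.7, 72.6.
The total first reaches 41 DD on day 5.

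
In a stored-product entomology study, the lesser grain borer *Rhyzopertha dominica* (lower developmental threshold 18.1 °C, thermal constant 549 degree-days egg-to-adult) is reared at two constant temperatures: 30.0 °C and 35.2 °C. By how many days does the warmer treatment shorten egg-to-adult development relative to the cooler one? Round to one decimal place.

At 30.0 °C: 549 / (30.0 − 18.1) = 549 / 11.9 = 46.134 d.
At 35.2 °C: 549 / (35.2 − 18.1) = 549 / 17.1 = 32.105 d.
Difference = |46.134 − 32.105| = 14.029 ≈ 14.0 days.

14.0 days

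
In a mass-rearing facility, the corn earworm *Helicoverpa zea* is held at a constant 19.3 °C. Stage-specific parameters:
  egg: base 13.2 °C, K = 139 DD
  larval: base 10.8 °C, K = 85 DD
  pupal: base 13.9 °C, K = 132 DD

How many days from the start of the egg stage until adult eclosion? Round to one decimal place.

egg: 139 / (19.3 − 13.2) = 139 / 6.1 = 22.787 d.
larval: 85 / (19.3 − 10.8) = 85 / 8.5 = 10.000 d.
pupal: 132 / (19.3 − 13.9) = 132 / 5.4 = 24.444 d.
Sum = 57.231 ≈ 57.2 days.

57.2 days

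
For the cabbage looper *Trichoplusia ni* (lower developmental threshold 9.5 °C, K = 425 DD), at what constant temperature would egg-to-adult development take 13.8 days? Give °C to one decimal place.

40.3 °C

Required daily accumulation = 425 / 13.8 = 30.797 DD/day.
T = T_base + 30.797 = 9.5 + 30.797 = 40.297 ≈ 40.3 °C.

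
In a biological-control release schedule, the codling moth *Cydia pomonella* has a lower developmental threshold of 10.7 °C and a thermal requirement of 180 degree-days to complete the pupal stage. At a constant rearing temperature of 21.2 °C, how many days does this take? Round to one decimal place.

17.1 days

Daily accumulation = 21.2 − 10.7 = 10.5 DD/day.
Duration = 180 / 10.5 = 17.143 ≈ 17.1 days.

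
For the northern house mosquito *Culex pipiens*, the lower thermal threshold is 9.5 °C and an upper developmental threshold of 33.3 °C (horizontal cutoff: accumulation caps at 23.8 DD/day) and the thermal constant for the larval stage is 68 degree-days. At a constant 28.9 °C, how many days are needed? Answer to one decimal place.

Daily accumulation = 28.9 − 9.5 = 19.4 DD/day.
Duration = 68 / 19.4 = 3.505 ≈ 3.5 days.

3.5 days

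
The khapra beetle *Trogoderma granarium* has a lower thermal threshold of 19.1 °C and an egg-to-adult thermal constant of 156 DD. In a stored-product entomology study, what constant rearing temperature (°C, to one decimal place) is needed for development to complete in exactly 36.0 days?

23.4 °C

Required daily accumulation = 156 / 36.0 = 4.333 DD/day.
T = T_base + 4.333 = 19.1 + 4.333 = 23.433 ≈ 23.4 °C.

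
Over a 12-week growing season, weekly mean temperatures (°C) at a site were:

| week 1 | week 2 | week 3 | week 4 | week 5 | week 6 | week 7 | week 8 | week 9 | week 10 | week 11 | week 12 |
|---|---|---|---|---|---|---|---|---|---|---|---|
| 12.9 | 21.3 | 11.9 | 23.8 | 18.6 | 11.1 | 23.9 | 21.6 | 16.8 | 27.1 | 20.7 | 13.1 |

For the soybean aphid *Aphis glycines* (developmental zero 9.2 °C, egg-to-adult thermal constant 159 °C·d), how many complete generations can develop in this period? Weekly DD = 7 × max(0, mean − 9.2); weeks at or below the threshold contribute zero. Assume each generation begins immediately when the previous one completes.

4 generations

Weekly DD (7 × max(0, T̄ − 9.2)): 25.9, 84.7, 18.9, 102.2, 65.8, 13.3, 102.9, 86.8, 53.2, 125.3, 80.5, 27.3.
Season total = 786.8 DD.
Complete generations = ⌊786.8 / 159⌋ = 4.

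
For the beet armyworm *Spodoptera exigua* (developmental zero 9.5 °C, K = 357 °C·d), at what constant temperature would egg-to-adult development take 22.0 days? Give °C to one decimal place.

25.7 °C

Required daily accumulation = 357 / 22.0 = 16.227 DD/day.
T = T_base + 16.227 = 9.5 + 16.227 = 25.727 ≈ 25.7 °C.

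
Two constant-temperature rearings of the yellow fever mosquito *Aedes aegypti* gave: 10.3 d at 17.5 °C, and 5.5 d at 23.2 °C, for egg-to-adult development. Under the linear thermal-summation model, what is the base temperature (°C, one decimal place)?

Equal thermal constants: D₁(T₁ − T_b) = D₂(T₂ − T_b).
10.3·(17.5 − T_b) = 5.5·(23.2 − T_b)
T_b = (10.3·17.5 − 5.5·23.2) / (10.3 − 5.5) = 52.65 / 4.8 = 10.969 °C ≈ 11.0 °C.

11.0 °C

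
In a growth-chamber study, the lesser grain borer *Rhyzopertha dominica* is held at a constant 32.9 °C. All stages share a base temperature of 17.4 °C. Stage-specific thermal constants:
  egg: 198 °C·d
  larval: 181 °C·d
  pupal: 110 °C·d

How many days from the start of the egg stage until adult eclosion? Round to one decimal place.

31.5 days

Daily accumulation at 32.9 °C = 32.9 − 17.4 = 15.5 DD/day.
Total K = 198 + 181 + 110 = 489 DD.
Total duration = 489 / 15.5 = 31.548 ≈ 31.5 days.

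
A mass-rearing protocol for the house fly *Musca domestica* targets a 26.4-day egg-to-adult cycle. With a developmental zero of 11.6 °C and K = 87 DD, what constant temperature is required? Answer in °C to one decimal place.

Required daily accumulation = 87 / 26.4 = 3.295 DD/day.
T = T_base + 3.295 = 11.6 + 3.295 = 14.895 ≈ 14.9 °C.

14.9 °C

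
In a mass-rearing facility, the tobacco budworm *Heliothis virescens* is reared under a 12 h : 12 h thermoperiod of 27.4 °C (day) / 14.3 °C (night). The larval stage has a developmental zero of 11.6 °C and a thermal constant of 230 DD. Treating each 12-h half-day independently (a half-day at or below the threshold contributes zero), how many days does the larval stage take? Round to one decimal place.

Day half: max(0, 27.4 − 11.6) × 0.5 = 15.8 × 0.5 = 7.90 DD.
Night half: max(0, 14.3 − 11.6) × 0.5 = 2.7 × 0.5 = 1.35 DD.
Per 24 h: 9.25 DD/day.
Duration = 230 / 9.25 = 24.865 ≈ 24.9 days.

24.9 days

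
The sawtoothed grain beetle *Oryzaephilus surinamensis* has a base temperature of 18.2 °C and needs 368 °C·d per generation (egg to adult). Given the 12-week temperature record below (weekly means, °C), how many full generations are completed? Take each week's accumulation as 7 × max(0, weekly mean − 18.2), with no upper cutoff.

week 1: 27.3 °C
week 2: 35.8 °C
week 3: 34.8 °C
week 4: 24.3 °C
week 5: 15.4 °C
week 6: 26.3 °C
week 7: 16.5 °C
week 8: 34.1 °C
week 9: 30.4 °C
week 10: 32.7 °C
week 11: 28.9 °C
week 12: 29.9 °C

2 generations

Weekly DD (7 × max(0, T̄ − 18.2)): 63.7, 123.2, 116.2, 42.7, 0.0, 56.7, 0.0, 111.3, 85.4, 101.5, 74.9, 81.9.
Season total = 857.5 DD.
Complete generations = ⌊857.5 / 368⌋ = 2.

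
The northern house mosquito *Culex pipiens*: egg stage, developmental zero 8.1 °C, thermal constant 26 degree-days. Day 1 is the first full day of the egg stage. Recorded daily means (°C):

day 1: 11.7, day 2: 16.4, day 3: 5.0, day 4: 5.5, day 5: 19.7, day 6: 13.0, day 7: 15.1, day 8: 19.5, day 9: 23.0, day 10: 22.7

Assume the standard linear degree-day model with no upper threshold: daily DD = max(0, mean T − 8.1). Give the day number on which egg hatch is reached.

Daily DD above 8.1 °C: 3.6, 8.3, 0.0, 0.0, 11.6, 4.9, 7.0, 11.4, 14.9, 14.6.
Cumulative: 3.6, 11.9, 11.9, 11.9, 23.5, 28.4, 35.4, 46.8, 61.7, 76.3.
The total first reaches 26 DD on day 6.

day 6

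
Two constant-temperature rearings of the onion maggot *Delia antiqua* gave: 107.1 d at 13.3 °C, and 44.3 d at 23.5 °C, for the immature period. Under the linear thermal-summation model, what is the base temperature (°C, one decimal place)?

6.1 °C

Equal thermal constants: D₁(T₁ − T_b) = D₂(T₂ − T_b).
107.1·(13.3 − T_b) = 44.3·(23.5 − T_b)
T_b = (107.1·13.3 − 44.3·23.5) / (107.1 − 44.3) = 383.38 / 62.8 = 6.105 °C ≈ 6.1 °C.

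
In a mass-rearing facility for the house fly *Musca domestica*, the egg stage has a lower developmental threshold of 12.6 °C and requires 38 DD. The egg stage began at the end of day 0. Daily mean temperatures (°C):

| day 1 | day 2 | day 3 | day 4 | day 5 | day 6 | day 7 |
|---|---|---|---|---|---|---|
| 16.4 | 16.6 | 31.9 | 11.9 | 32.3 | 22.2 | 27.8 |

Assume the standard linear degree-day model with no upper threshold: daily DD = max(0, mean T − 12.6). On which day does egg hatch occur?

Daily DD above 12.6 °C: 3.8, 4.0, 19.3, 0.0, 19.7, 9.6, 15.2.
Cumulative: 3.8, 7.8, 27.1, 27.1, 46.8, 56.4, 71.6.
The total first reaches 38 DD on day 5.

day 5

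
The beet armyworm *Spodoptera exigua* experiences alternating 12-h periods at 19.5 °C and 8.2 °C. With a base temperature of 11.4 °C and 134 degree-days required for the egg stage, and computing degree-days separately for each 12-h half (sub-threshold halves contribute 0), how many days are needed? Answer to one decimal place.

33.1 days

Day half: max(0, 19.5 − 11.4) × 0.5 = 8.1 × 0.5 = 4.05 DD.
Night half: max(0, 8.2 − 11.4) × 0.5 = 0.0 × 0.5 = 0.00 DD.
Per 24 h: 4.05 DD/day.
Duration = 134 / 4.05 = 33.086 ≈ 33.1 days.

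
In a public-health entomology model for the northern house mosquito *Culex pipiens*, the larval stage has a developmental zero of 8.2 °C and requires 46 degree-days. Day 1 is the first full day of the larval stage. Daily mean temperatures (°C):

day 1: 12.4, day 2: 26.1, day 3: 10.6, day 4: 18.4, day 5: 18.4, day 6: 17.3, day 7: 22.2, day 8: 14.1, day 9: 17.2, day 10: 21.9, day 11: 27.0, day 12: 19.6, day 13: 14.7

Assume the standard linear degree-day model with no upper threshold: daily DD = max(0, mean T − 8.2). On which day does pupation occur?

Daily DD above 8.2 °C: 4.2, 17.9, 2.4, 10.2, 10.2, 9.1, 14.0, 5.9, 9.0, 13.7, 18.8, 11.4, 6.5.
Cumulative: 4.2, 22.1, 24.5, 34.7, 44.9, 54.0, 68.0, 73.9, 82.9, 96.6, 115.4, 126.8, 133.3.
The total first reaches 46 DD on day 6.

day 6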